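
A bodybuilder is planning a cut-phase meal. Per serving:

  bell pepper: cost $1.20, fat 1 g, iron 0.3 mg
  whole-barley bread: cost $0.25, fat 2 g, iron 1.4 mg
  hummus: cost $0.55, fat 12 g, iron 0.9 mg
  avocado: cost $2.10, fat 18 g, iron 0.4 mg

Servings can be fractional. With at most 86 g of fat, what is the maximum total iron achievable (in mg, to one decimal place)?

60.2 mg

Iron per g fat: whole-barley bread 0.7, bell pepper 0.3, hummus 0.075, avocado 0.02222.
With no serving limits, spend the whole fat allowance on whole-barley bread: 86 g / 2 g × 1.4 mg = 60.2 mg.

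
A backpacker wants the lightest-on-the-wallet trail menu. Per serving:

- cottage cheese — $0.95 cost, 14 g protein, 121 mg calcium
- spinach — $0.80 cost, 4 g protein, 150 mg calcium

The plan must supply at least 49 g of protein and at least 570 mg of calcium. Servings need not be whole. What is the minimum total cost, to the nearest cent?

Check every corner: each single food scaled to meet both minima, and each pair solved so both constraints bind.
cottage cheese only: max(49/14, 570/121) = 4.711 servings → $4.48.
spinach only: max(49/4, 570/150) = 12.25 servings → $9.80.
cottage cheese + spinach with both tight: 3.137 servings and 1.269 servings → $4.00.
So the least-cost plan costs $4.00.

$4.00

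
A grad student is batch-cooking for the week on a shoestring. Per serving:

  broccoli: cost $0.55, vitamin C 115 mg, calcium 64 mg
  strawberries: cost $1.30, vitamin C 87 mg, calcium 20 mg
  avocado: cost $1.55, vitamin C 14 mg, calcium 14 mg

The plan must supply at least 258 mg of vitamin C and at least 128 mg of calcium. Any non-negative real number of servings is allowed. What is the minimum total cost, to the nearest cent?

$1.23

broccoli only: max(258/115, 128/64) = 2.243 servings → $1.23.
strawberries only: max(258/87, 128/20) = 6.4 servings → $8.32.
avocado only: max(258/14, 128/14) = 18.43 servings → $28.56.
broccoli + strawberries with both tight: 1.829 servings and 0.5483 servings → $1.72.
broccoli + avocado with both targets exact would need a negative amount; discard.
strawberries + avocado with both tight: 1.94 servings and 6.371 servings → $12.40.
The minimum over all feasible corners is $1.23.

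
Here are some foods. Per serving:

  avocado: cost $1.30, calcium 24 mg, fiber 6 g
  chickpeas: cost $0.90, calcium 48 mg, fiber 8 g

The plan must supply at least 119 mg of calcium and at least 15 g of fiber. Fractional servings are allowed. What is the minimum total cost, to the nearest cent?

$2.23

This is a tiny linear program; its minimum lies at a vertex of the feasible set. List the vertices and price them.
avocado only: max(119/24, 15/6) = 4.958 servings → $6.45.
chickpeas only: max(119/48, 15/8) = 2.479 servings → $2.23.
avocado + chickpeas with both targets exact would need a negative amount; discard.
Cheapest feasible corner: $2.23.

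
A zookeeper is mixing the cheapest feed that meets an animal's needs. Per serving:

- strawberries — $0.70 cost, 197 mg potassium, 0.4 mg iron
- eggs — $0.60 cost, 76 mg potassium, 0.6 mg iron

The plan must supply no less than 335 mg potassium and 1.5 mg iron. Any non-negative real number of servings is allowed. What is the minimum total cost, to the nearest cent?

$1.80

Minimising a linear cost over {potassium ≥ 335, iron ≥ 1.5, servings ≥ 0} — the optimum is at a vertex, using one or two foods.
strawberries only: max(335/197, 1.5/0.4) = 3.75 servings → $2.62.
eggs only: max(335/76, 1.5/0.6) = 4.408 servings → $2.64.
strawberries + eggs with both tight: 0.9909 servings and 1.839 servings → $1.80.
Cheapest feasible corner: $1.80.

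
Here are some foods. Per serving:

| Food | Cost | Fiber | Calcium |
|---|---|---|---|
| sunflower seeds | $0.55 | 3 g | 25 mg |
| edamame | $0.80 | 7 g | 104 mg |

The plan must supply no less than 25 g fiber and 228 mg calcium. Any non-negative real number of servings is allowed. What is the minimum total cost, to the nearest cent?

$2.86

With two linear requirements the optimum uses one or two foods; enumerate the corners.
sunflower seeds only: max(25/3, 228/25) = 9.12 servings → $5.02.
edamame only: max(25/7, 228/104) = 3.571 servings → $2.86.
sunflower seeds + edamame with both tight: 7.328 servings and 0.4307 servings → $4.38.
So the least-cost plan costs $2.86.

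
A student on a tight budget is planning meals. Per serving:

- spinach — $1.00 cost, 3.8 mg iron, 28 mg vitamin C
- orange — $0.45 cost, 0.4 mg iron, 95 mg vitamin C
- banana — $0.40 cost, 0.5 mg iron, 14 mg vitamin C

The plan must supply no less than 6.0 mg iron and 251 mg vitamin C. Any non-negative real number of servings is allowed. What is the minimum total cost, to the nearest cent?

With two linear requirements the optimum uses one or two foods; enumerate the corners.
spinach only: max(6.0/3.8, 251/28) = 8.964 servings → $8.96.
orange only: max(6.0/0.4, 251/95) = 15 servings → $6.75.
banana only: max(6.0/0.5, 251/14) = 17.93 servings → $7.17.
spinach + orange with both tight: 1.342 servings and 2.246 servings → $2.35.
spinach + banana: the both-tight solution has a negative serving — not a feasible corner.
orange + banana with both tight: 0.9905 servings and 11.21 servings → $4.93.
So the least-cost plan costs $2.35.

$2.35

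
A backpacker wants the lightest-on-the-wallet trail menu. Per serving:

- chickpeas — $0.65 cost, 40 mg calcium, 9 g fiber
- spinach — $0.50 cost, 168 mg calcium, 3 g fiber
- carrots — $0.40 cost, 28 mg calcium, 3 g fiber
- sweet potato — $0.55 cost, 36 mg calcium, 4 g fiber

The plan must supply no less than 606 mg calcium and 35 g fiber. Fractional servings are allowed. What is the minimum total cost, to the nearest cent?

$3.35

chickpeas only: max(606/40, 35/9) = 15.15 servings → $9.85.
spinach only: max(606/168, 35/3) = 11.67 servings → $5.83.
carrots only: max(606/28, 35/3) = 21.64 servings → $8.66.
sweet potato only: max(606/36, 35/4) = 16.83 servings → $9.26.
chickpeas + spinach with both tight: 2.918 servings and 2.912 servings → $3.35.
chickpeas + carrots: the both-tight solution has a negative serving — not a feasible corner.
chickpeas + sweet potato with both targets exact would need a negative amount; discard.
spinach + carrots with both tight: 1.995 servings and 9.671 servings → $4.87.
spinach + sweet potato with both tight: 2.064 servings and 7.202 servings → $4.99.
carrots + sweet potato: intersection lies outside the first quadrant.
The minimum over all feasible corners is $3.35.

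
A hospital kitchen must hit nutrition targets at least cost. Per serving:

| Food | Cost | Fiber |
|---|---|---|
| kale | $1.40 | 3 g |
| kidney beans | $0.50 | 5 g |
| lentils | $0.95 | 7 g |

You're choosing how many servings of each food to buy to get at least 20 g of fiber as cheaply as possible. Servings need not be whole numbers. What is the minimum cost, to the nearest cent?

$2.00

Cost per g of fiber: kidney beans $0.1000, lentils $0.1357, kale $0.4667.
With no serving limits, use only kidney beans: 20 g / 5 g = 4 servings × $0.50 = $2.00.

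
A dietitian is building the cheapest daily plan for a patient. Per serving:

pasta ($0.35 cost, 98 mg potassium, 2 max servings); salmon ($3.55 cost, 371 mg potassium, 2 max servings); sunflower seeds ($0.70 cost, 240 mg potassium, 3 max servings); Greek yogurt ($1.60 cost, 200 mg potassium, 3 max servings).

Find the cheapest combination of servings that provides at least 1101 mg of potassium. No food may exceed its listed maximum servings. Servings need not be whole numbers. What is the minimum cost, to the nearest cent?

Cost per mg of potassium: sunflower seeds $0.0029, pasta $0.0036, Greek yogurt $0.0080, salmon $0.0096.
Take 3 servings of sunflower seeds: +720.0 mg potassium for $2.10 (total $2.10, still need 381.0 mg).
Take 2 servings of pasta: +196.0 mg potassium for $0.70 (total $2.80, still need 185.0 mg).
Take 0.925 servings of Greek yogurt: +185.0 mg potassium for $1.48 (total $4.28, still need 0.0 mg).
Filling from the cheapest source first is optimal under one linear minimum: $4.28.

$4.28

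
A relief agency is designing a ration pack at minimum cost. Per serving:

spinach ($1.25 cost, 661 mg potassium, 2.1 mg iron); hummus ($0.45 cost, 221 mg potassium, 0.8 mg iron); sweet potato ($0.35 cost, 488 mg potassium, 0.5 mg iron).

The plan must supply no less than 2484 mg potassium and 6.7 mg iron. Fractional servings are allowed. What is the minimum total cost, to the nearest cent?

Two binding constraints pin down two serving amounts, so the optimal mix uses at most two foods. The candidates are each food alone (scaled to the tighter of potassium/iron) and each pair with both constraints tight.
spinach only: max(2484/661, 6.7/2.1) = 3.758 servings → $4.70.
hummus only: max(2484/221, 6.7/0.8) = 11.24 servings → $5.06.
sweet potato only: max(2484/488, 6.7/0.5) = 13.4 servings → $4.69.
spinach + hummus with both targets exact would need a negative amount; discard.
spinach + sweet potato with both tight: 2.92 servings and 1.135 servings → $4.05.
hummus + sweet potato with both tight: 7.244 servings and 1.81 servings → $3.89.
So the least-cost plan costs $3.89.

$3.89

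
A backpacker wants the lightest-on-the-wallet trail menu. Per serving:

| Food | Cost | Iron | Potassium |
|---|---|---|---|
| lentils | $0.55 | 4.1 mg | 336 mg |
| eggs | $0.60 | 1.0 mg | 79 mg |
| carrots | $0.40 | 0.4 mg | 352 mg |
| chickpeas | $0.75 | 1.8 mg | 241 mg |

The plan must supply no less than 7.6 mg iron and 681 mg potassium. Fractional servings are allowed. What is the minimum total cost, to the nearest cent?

The cheapest plan sits at a corner of the feasible region — with two constraints it uses at most two foods.
lentils only: max(7.6/4.1, 681/336) = 2.027 servings → $1.11.
eggs only: max(7.6/1.0, 681/79) = 8.62 servings → $5.17.
carrots only: max(7.6/0.4, 681/352) = 19 servings → $7.60.
chickpeas only: max(7.6/1.8, 681/241) = 4.222 servings → $3.17.
lentils + eggs with both targets exact would need a negative amount; discard.
lentils + carrots with both tight: 1.836 servings and 0.1822 servings → $1.08.
lentils + chickpeas with both tight: 1.58 servings and 0.6222 servings → $1.34.
eggs + carrots with both tight: 7.499 servings and 0.2516 servings → $4.60.
eggs + chickpeas with both tight: 6.132 servings and 0.8158 servings → $4.29.
carrots + chickpeas: intersection lies outside the first quadrant.
So the least-cost plan costs $1.08.

$1.08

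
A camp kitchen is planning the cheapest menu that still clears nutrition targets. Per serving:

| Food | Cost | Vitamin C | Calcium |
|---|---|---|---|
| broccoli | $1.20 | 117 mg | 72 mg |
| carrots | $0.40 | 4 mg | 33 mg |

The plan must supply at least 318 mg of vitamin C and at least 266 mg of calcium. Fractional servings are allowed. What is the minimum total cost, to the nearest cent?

With two linear requirements the optimum uses one or two foods; enumerate the corners.
broccoli only: max(318/117, 266/72) = 3.694 servings → $4.43.
carrots only: max(318/4, 266/33) = 79.5 servings → $31.80.
broccoli + carrots with both tight: 2.639 servings and 2.302 servings → $4.09.
The minimum over all feasible corners is $4.09.

$4.09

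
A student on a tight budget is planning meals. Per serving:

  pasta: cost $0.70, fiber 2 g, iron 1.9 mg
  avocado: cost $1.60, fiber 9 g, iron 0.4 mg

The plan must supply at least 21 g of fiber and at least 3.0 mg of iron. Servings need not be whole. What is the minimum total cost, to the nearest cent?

A basic optimal solution has at most two foods positive. Try each food alone and each pair with both targets met exactly.
pasta only: max(21/2, 3.0/1.9) = 10.5 servings → $7.35.
avocado only: max(21/9, 3.0/0.4) = 7.5 servings → $12.00.
pasta + avocado with both tight: 1.141 servings and 2.08 servings → $4.13.
The minimum over all feasible corners is $4.13.

$4.13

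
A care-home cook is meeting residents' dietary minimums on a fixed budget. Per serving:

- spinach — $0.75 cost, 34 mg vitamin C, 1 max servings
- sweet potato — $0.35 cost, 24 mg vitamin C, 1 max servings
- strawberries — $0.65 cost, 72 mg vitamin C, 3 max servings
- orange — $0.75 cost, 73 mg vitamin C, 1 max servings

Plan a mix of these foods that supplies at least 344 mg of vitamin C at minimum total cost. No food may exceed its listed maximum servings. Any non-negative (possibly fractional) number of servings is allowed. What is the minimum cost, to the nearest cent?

$3.73

Cost per mg of vitamin C: strawberries $0.0090, orange $0.0103, sweet potato $0.0146, spinach $0.0221.
Take 3 servings of strawberries: +216.0 mg vitamin C for $1.95 (total $1.95, still need 128.0 mg).
Take 1 serving of orange: +73.0 mg vitamin C for $0.75 (total $2.70, still need 55.0 mg).
Take 1 serving of sweet potato: +24.0 mg vitamin C for $0.35 (total $3.05, still need 31.0 mg).
Take 0.9118 servings of spinach: +31.0 mg vitamin C for $0.68 (total $3.73, still need 0.0 mg).
Greedy by cheapest-per-mg is optimal for a single linear constraint, so the minimum cost is $3.73.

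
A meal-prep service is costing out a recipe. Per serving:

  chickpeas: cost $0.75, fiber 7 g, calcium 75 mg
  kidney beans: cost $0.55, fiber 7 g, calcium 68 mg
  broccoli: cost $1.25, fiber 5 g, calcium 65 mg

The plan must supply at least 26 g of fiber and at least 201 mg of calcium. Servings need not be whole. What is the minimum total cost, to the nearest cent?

Minimising a linear cost over {fiber ≥ 26, calcium ≥ 201, servings ≥ 0} — the optimum is at a vertex, using one or two foods.
chickpeas only: max(26/7, 201/75) = 3.714 servings → $2.79.
kidney beans only: max(26/7, 201/68) = 3.714 servings → $2.04.
broccoli only: max(26/5, 201/65) = 5.2 servings → $6.50.
chickpeas + kidney beans: the both-tight solution has a negative serving — not a feasible corner.
chickpeas + broccoli: intersection lies outside the first quadrant.
kidney beans + broccoli with both targets exact would need a negative amount; discard.
Cheapest feasible corner: $2.04.

$2.04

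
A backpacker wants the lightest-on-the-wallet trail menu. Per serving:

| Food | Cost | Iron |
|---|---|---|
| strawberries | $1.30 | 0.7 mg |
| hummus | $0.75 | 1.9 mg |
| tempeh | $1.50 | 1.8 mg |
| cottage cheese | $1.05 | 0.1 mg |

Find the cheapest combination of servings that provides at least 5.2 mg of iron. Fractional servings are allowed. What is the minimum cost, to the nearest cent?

Cost per mg of iron: hummus $0.3947, tempeh $0.8333, strawberries $1.8571, cottage cheese $10.5000.
With no serving limits, use only hummus: 5.2 mg / 1.9 mg = 2.737 servings × $0.75 = $2.05.

$2.05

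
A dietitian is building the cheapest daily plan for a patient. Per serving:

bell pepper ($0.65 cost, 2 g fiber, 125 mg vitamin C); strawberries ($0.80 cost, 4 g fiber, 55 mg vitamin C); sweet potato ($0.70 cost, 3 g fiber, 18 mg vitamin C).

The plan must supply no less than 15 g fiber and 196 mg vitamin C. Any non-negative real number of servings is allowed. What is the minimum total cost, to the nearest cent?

With two linear requirements the optimum uses one or two foods; enumerate the corners.
bell pepper only: max(15/2, 196/125) = 7.5 servings → $4.88.
strawberries only: max(15/4, 196/55) = 3.75 servings → $3.00.
sweet potato only: max(15/3, 196/18) = 10.89 servings → $7.62.
bell pepper + strawberries: the both-tight solution has a negative serving — not a feasible corner.
bell pepper + sweet potato with both tight: 0.9381 servings and 4.375 servings → $3.67.
strawberries + sweet potato with both tight: 3.419 servings and 0.4409 servings → $3.04.
The minimum over all feasible corners is $3.00.

$3.00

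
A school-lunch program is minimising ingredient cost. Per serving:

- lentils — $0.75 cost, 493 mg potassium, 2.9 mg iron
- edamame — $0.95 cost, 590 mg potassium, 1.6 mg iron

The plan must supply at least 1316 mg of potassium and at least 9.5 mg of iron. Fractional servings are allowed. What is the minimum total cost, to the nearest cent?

lentils only: max(1316/493, 9.5/2.9) = 3.276 servings → $2.46.
edamame only: max(1316/590, 9.5/1.6) = 5.938 servings → $5.64.
lentils + edamame: intersection lies outside the first quadrant.
The minimum over all feasible corners is $2.46.

$2.46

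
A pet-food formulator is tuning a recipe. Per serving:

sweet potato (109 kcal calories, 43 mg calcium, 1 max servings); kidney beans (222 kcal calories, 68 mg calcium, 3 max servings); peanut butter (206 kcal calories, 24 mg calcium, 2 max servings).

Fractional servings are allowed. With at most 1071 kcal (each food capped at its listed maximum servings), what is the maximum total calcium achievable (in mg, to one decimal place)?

Calcium per kcal: sweet potato 0.3945, kidney beans 0.3063, peanut butter 0.1165.
Take 1 serving of sweet potato: uses 109 kcal, +43.0 mg calcium (running total 43.0 mg).
Take 3 servings of kidney beans: uses 666 kcal, +204.0 mg calcium (running total 247.0 mg).
Take 1.437 servings of peanut butter: uses 296 kcal, +34.5 mg calcium (running total 281.5 mg).
Filling greedily by calcium-per-kcal is optimal for one linear limit, giving 281.5 mg.

281.5 mg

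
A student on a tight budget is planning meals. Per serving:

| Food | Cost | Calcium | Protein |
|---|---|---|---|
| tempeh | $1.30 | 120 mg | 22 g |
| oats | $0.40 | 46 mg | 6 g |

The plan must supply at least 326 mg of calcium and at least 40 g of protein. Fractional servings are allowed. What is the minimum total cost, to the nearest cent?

$2.83

At the optimum either one food covers both requirements or two foods hit both targets exactly; no other combination can be cheaper.
tempeh only: max(326/120, 40/22) = 2.717 servings → $3.53.
oats only: max(326/46, 40/6) = 7.087 servings → $2.83.
tempeh + oats with both targets exact would need a negative amount; discard.
The minimum over all feasible corners is $2.83.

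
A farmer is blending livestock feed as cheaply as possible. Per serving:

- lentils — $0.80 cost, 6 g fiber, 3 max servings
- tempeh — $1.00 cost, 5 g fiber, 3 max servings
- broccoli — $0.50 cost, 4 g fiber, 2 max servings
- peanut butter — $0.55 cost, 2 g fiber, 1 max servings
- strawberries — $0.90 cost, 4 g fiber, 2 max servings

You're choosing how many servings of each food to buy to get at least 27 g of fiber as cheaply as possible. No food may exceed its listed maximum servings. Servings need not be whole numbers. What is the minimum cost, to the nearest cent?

$3.60

Cost per g of fiber: broccoli $0.1250, lentils $0.1333, tempeh $0.2000, strawberries $0.2250, peanut butter $0.2750.
Take 2 servings of broccoli: +8.0 g fiber for $1.00 (total $1.00, still need 19.0 g).
Take 3 servings of lentils: +18.0 g fiber for $2.40 (total $3.40, still need 1.0 g).
Take 0.2 servings of tempeh: +1.0 g fiber for $0.20 (total $3.60, still need 0.0 g).
Greedy by cheapest-per-g is optimal for a single linear constraint, so the minimum cost is $3.60.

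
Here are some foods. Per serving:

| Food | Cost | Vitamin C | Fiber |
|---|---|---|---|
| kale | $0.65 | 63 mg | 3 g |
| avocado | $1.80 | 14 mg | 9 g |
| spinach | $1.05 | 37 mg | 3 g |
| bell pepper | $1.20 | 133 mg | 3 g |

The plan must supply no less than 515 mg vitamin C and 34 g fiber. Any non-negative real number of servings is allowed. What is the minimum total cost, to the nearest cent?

The cheapest plan sits at a corner of the feasible region — with two constraints it uses at most two foods.
kale only: max(515/63, 34/3) = 11.33 servings → $7.37.
avocado only: max(515/14, 34/9) = 36.79 servings → $66.21.
spinach only: max(515/37, 34/3) = 13.92 servings → $14.61.
bell pepper only: max(515/133, 34/3) = 11.33 servings → $13.60.
kale + avocado with both tight: 7.922 servings and 1.137 servings → $7.20.
kale + spinach with both tight: 3.679 servings and 7.654 servings → $10.43.
kale + bell pepper: intersection lies outside the first quadrant.
avocado + spinach: the both-tight solution has a negative serving — not a feasible corner.
avocado + bell pepper with both tight: 2.577 servings and 3.601 servings → $8.96.
spinach + bell pepper with both tight: 10.34 servings and 0.9965 servings → $12.05.
Cheapest feasible corner: $7.20.

$7.20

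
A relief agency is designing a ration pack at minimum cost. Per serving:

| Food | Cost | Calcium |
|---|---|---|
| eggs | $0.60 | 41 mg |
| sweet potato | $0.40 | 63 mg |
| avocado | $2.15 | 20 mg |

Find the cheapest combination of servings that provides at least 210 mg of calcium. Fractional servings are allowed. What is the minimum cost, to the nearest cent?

Cost per mg of calcium: sweet potato $0.0063, eggs $0.0146, avocado $0.1075.
With no serving limits, use only sweet potato: 210 mg / 63 mg = 3.333 servings × $0.40 = $1.33.

$1.33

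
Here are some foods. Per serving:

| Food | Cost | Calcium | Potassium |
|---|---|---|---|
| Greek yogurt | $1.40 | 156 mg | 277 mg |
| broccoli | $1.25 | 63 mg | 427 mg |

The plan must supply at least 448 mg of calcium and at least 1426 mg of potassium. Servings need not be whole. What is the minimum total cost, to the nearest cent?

Greek yogurt only: max(448/156, 1426/277) = 5.148 servings → $7.21.
broccoli only: max(448/63, 1426/427) = 7.111 servings → $8.89.
Greek yogurt + broccoli with both tight: 2.064 servings and 2.001 servings → $5.39.
The minimum over all feasible corners is $5.39.

$5.39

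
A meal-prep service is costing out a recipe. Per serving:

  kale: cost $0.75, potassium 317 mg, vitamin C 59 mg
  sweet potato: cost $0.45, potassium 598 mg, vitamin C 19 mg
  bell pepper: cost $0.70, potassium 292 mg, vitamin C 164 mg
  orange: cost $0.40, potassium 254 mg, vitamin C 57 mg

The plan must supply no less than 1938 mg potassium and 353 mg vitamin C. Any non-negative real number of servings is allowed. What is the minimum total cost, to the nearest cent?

kale only: max(1938/317, 353/59) = 6.114 servings → $4.59.
sweet potato only: max(1938/598, 353/19) = 18.58 servings → $8.36.
bell pepper only: max(1938/292, 353/164) = 6.637 servings → $4.65.
orange only: max(1938/254, 353/57) = 7.63 servings → $3.05.
kale + sweet potato with both tight: 5.956 servings and 0.08343 servings → $4.50.
kale + bell pepper with both targets exact would need a negative amount; discard.
kale + orange: intersection lies outside the first quadrant.
sweet potato + bell pepper with both tight: 2.321 servings and 1.884 servings → $2.36.
sweet potato + orange with both tight: 0.711 servings and 5.956 servings → $2.70.
bell pepper + orange: the both-tight solution has a negative serving — not a feasible corner.
The minimum over all feasible corners is $2.36.

$2.36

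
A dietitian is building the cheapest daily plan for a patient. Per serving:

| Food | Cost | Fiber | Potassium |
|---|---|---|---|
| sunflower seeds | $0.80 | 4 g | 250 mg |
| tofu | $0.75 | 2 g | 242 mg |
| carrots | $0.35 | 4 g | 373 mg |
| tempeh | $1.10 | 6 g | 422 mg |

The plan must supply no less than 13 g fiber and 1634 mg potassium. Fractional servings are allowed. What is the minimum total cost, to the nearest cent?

$1.53

This is a tiny linear program; its minimum lies at a vertex of the feasible set. List the vertices and price them.
sunflower seeds only: max(13/4, 1634/250) = 6.536 servings → $5.23.
tofu only: max(13/2, 1634/242) = 6.752 servings → $5.06.
carrots only: max(13/4, 1634/373) = 4.381 servings → $1.53.
tempeh only: max(13/6, 1634/422) = 3.872 servings → $4.26.
sunflower seeds + tofu with both targets exact would need a negative amount; discard.
sunflower seeds + carrots with both targets exact would need a negative amount; discard.
sunflower seeds + tempeh: the both-tight solution has a negative serving — not a feasible corner.
tofu + carrots: intersection lies outside the first quadrant.
tofu + tempeh with both targets exact would need a negative amount; discard.
carrots + tempeh with both targets exact would need a negative amount; discard.
Cheapest feasible corner: $1.53.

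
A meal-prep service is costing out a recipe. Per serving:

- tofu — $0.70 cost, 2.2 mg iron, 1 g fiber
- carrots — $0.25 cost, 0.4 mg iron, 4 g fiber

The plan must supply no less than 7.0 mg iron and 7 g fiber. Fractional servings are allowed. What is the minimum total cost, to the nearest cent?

With two linear requirements the optimum uses one or two foods; enumerate the corners.
tofu only: max(7.0/2.2, 7/1) = 7 servings → $4.90.
carrots only: max(7.0/0.4, 7/4) = 17.5 servings → $4.38.
tofu + carrots with both tight: 3 servings and 1 serving → $2.35.
Cheapest feasible corner: $2.35.

$2.35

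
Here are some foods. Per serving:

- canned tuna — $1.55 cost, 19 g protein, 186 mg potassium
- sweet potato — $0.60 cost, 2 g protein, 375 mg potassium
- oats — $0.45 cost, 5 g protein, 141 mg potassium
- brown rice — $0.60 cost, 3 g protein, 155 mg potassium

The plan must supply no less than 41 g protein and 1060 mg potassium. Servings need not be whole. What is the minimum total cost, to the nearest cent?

This is a tiny linear program; its minimum lies at a vertex of the feasible set. List the vertices and price them.
canned tuna only: max(41/19, 1060/186) = 5.699 servings → $8.83.
sweet potato only: max(41/2, 1060/375) = 20.5 servings → $12.30.
oats only: max(41/5, 1060/141) = 8.2 servings → $3.69.
brown rice only: max(41/3, 1060/155) = 13.67 servings → $8.20.
canned tuna + sweet potato with both tight: 1.963 servings and 1.853 servings → $4.15.
canned tuna + oats with both tight: 0.275 servings and 7.155 servings → $3.65.
canned tuna + brown rice with both tight: 1.33 servings and 5.243 servings → $5.21.
sweet potato + oats: the both-tight solution has a negative serving — not a feasible corner.
sweet potato + brown rice with both targets exact would need a negative amount; discard.
oats + brown rice: intersection lies outside the first quadrant.
The minimum over all feasible corners is $3.65.

$3.65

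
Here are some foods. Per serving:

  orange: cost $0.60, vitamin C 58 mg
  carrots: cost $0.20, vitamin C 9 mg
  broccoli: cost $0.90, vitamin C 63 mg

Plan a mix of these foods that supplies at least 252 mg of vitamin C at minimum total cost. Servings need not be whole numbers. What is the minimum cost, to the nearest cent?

Cost per mg of vitamin C: orange $0.0103, broccoli $0.0143, carrots $0.0222.
With no serving limits, use only orange: 252 mg / 58 mg = 4.345 servings × $0.60 = $2.61.

$2.61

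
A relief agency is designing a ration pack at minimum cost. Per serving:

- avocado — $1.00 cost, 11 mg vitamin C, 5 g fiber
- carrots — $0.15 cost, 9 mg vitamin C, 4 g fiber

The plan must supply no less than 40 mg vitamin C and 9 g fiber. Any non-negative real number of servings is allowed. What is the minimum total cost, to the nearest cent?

$0.67

avocado only: max(40/11, 9/5) = 3.636 servings → $3.64.
carrots only: max(40/9, 9/4) = 4.444 servings → $0.67.
avocado + carrots: intersection lies outside the first quadrant.
So the least-cost plan costs $0.67.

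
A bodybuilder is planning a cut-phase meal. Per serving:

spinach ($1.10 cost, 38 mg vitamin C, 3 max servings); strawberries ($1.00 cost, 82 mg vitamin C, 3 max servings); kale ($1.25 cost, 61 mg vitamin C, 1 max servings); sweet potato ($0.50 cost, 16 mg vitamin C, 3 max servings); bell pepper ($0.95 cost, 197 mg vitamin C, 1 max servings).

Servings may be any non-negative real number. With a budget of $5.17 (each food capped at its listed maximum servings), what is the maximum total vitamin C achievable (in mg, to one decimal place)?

Vitamin C per dollar: bell pepper 207.4, strawberries 82, kale 48.8, spinach 34.55, sweet potato 32.
Take 1 serving of bell pepper: spends $0.95, +197.0 mg vitamin C (running total 197.0 mg).
Take 3 servings of strawberries: spends $3.00, +246.0 mg vitamin C (running total 443.0 mg).
Take 0.976 servings of kale: spends $1.22, +59.5 mg vitamin C (running total 502.5 mg).
Filling greedily by vitamin C-per-dollar is optimal for one linear limit, giving 502.5 mg.

502.5 mg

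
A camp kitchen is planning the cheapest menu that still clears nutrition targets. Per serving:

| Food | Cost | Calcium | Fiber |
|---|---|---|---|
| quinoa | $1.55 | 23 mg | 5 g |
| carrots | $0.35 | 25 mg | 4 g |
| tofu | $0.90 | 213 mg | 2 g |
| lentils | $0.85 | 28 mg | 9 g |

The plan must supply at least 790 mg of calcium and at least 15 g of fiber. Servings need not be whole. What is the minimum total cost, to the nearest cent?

$3.83

Check every corner: each single food scaled to meet both minima, and each pair solved so both constraints bind.
quinoa only: max(790/23, 15/5) = 34.35 servings → $53.24.
carrots only: max(790/25, 15/4) = 31.6 servings → $11.06.
tofu only: max(790/213, 15/2) = 7.5 servings → $6.75.
lentils only: max(790/28, 15/9) = 28.21 servings → $23.98.
quinoa + carrots: the both-tight solution has a negative serving — not a feasible corner.
quinoa + tofu with both tight: 1.585 servings and 3.538 servings → $5.64.
quinoa + lentils: the both-tight solution has a negative serving — not a feasible corner.
carrots + tofu with both tight: 2.014 servings and 3.473 servings → $3.83.
carrots + lentils: the both-tight solution has a negative serving — not a feasible corner.
tofu + lentils with both tight: 3.595 servings and 0.8678 servings → $3.97.
So the least-cost plan costs $3.83.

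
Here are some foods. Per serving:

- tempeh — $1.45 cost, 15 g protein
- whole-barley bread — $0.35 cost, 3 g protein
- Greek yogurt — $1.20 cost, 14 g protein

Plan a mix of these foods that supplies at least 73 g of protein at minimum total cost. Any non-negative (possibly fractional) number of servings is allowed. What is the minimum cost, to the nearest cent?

$6.26

Cost per g of protein: Greek yogurt $0.0857, tempeh $0.0967, whole-barley bread $0.1167.
With no serving limits, use only Greek yogurt: 73 g / 14 g = 5.214 servings × $1.20 = $6.26.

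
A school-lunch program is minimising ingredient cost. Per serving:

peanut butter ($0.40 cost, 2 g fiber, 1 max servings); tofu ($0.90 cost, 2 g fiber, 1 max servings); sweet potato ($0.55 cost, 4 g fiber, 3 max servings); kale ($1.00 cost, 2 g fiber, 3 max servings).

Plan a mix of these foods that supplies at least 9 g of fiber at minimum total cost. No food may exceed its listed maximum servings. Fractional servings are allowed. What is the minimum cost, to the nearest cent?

Cost per g of fiber: sweet potato $0.1375, peanut butter $0.2000, tofu $0.4500, kale $0.5000.
Take 2.25 servings of sweet potato: +9.0 g fiber for $1.24 (total $1.24, still need 0.0 g).
Filling from the cheapest source first is optimal under one linear minimum: $1.24.

$1.24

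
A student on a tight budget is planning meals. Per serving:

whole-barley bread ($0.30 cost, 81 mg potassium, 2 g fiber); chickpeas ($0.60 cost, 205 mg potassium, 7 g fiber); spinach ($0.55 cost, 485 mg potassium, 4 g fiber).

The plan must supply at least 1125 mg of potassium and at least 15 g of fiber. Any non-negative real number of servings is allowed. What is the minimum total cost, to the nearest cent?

$1.67

This is a tiny linear program; its minimum lies at a vertex of the feasible set. List the vertices and price them.
whole-barley bread only: max(1125/81, 15/2) = 13.89 servings → $4.17.
chickpeas only: max(1125/205, 15/7) = 5.488 servings → $3.29.
spinach only: max(1125/485, 15/4) = 3.75 servings → $2.06.
whole-barley bread + chickpeas with both targets exact would need a negative amount; discard.
whole-barley bread + spinach with both tight: 4.296 servings and 1.602 servings → $2.17.
chickpeas + spinach with both tight: 1.078 servings and 1.864 servings → $1.67.
The minimum over all feasible corners is $1.67.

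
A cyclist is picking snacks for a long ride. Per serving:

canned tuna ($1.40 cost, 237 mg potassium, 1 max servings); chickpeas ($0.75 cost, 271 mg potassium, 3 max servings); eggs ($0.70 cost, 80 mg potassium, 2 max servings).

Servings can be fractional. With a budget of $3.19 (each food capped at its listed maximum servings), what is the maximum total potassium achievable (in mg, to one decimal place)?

972.1 mg

Potassium per dollar: chickpeas 361.3, canned tuna 169.3, eggs 114.3.
Take 3 servings of chickpeas: spends $2.25, +813.0 mg potassium (running total 813.0 mg).
Take 0.6714 servings of canned tuna: spends $0.94, +159.1 mg potassium (running total 972.1 mg).
Filling greedily by potassium-per-dollar is optimal for one linear limit, giving 972.1 mg.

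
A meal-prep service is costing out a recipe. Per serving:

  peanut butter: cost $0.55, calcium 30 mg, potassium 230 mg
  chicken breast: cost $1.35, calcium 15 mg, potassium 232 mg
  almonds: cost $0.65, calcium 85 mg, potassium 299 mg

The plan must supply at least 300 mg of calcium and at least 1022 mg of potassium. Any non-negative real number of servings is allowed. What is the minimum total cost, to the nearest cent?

With two linear requirements the optimum uses one or two foods; enumerate the corners.
peanut butter only: max(300/30, 1022/230) = 10 servings → $5.50.
chicken breast only: max(300/15, 1022/232) = 20 servings → $27.00.
almonds only: max(300/85, 1022/299) = 3.529 servings → $2.29.
peanut butter + chicken breast with both targets exact would need a negative amount; discard.
peanut butter + almonds: intersection lies outside the first quadrant.
chicken breast + almonds: intersection lies outside the first quadrant.
So the least-cost plan costs $2.29.

$2.29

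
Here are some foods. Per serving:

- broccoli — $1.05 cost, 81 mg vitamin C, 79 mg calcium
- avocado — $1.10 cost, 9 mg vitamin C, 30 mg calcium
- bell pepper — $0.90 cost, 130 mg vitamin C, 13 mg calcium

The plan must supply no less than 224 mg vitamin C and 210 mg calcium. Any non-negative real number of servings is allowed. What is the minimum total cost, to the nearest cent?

$2.85

Minimising a linear cost over {vitamin C ≥ 224, calcium ≥ 210, servings ≥ 0} — the optimum is at a vertex, using one or two foods.
broccoli only: max(224/81, 210/79) = 2.765 servings → $2.90.
avocado only: max(224/9, 210/30) = 24.89 servings → $27.38.
bell pepper only: max(224/130, 210/13) = 16.15 servings → $14.54.
broccoli + avocado: intersection lies outside the first quadrant.
broccoli + bell pepper with both tight: 2.646 servings and 0.07443 servings → $2.85.
avocado + bell pepper with both tight: 6.447 servings and 1.277 servings → $8.24.
The minimum over all feasible corners is $2.85.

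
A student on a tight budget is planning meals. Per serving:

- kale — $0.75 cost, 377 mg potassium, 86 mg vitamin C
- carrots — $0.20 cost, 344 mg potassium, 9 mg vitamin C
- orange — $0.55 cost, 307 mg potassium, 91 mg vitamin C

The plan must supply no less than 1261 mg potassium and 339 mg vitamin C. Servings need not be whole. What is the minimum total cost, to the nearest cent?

kale only: max(1261/377, 339/86) = 3.942 servings → $2.96.
carrots only: max(1261/344, 339/9) = 37.67 servings → $7.53.
orange only: max(1261/307, 339/91) = 4.107 servings → $2.26.
kale + carrots: intersection lies outside the first quadrant.
kale + orange with both tight: 1.351 servings and 2.449 servings → $2.36.
carrots + orange with both tight: 0.3741 servings and 3.688 servings → $2.10.
So the least-cost plan costs $2.10.

$2.10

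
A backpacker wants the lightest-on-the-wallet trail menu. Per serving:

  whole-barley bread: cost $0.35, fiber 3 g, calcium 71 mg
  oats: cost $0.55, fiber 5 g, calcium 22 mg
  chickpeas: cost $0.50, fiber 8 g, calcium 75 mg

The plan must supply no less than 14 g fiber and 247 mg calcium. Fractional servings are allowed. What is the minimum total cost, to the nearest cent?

The cheapest plan sits at a corner of the feasible region — with two constraints it uses at most two foods.
whole-barley bread only: max(14/3, 247/71) = 4.667 servings → $1.63.
oats only: max(14/5, 247/22) = 11.23 servings → $6.17.
chickpeas only: max(14/8, 247/75) = 3.293 servings → $1.65.
whole-barley bread + oats with both tight: 3.208 servings and 0.8754 servings → $1.60.
whole-barley bread + chickpeas with both tight: 2.7 servings and 0.7376 servings → $1.31.
oats + chickpeas: intersection lies outside the first quadrant.
The minimum over all feasible corners is $1.31.

$1.31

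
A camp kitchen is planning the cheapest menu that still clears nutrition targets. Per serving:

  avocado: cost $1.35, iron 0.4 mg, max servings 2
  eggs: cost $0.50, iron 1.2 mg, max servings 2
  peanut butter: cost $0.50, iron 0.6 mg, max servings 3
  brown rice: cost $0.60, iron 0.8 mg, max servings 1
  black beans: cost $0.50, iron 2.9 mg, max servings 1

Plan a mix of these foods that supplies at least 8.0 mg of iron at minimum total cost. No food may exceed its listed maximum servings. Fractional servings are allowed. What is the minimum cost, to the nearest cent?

$3.94

Cost per mg of iron: black beans $0.1724, eggs $0.4167, brown rice $0.7500, peanut butter $0.8333, avocado $3.3750.
Take 1 serving of black beans: +2.9 mg iron for $0.50 (total $0.50, still need 5.1 mg).
Take 2 servings of eggs: +2.4 mg iron for $1.00 (total $1.50, still need 2.7 mg).
Take 1 serving of brown rice: +0.8 mg iron for $0.60 (total $2.10, still need 1.9 mg).
Take 3 servings of peanut butter: +1.8 mg iron for $1.50 (total $3.60, still need 0.1 mg).
Take 0.25 servings of avocado: +0.1 mg iron for $0.34 (total $3.94, still need 0.0 mg).
Greedy by cheapest-per-mg is optimal for a single linear constraint, so the minimum cost is $3.94.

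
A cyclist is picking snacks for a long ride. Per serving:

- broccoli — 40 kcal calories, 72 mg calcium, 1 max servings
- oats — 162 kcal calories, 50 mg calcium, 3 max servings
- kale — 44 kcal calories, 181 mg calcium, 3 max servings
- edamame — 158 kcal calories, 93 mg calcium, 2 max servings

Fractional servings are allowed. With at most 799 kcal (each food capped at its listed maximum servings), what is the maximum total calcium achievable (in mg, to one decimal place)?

897.0 mg

Calcium per kcal: kale 4.114, broccoli 1.8, edamame 0.5886, oats 0.3086.
Take 3 servings of kale: uses 132 kcal, +543.0 mg calcium (running total 543.0 mg).
Take 1 serving of broccoli: uses 40 kcal, +72.0 mg calcium (running total 615.0 mg).
Take 2 servings of edamame: uses 316 kcal, +186.0 mg calcium (running total 801.0 mg).
Take 1.92 servings of oats: uses 311 kcal, +96.0 mg calcium (running total 897.0 mg).
Filling greedily by calcium-per-kcal is optimal for one linear limit, giving 897.0 mg.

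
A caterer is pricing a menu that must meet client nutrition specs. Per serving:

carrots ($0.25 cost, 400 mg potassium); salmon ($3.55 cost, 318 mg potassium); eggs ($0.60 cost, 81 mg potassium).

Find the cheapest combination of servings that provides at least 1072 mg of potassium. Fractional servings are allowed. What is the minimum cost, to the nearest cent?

Cost per mg of potassium: carrots $0.0006, eggs $0.0074, salmon $0.0112.
With no serving limits, use only carrots: 1072 mg / 400 mg = 2.68 servings × $0.25 = $0.67.

$0.67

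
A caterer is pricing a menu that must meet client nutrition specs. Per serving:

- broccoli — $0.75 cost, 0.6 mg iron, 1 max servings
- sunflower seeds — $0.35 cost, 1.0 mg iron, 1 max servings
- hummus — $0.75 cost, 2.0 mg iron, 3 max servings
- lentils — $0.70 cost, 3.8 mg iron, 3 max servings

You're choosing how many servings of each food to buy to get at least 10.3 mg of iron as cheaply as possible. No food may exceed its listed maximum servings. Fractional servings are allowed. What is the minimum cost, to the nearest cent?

Cost per mg of iron: lentils $0.1842, sunflower seeds $0.3500, hummus $0.3750, broccoli $1.2500.
Take 2.711 servings of lentils: +10.3 mg iron for $1.90 (total $1.90, still need 0.0 mg).
Filling from the cheapest source first is optimal under one linear minimum: $1.90.

$1.90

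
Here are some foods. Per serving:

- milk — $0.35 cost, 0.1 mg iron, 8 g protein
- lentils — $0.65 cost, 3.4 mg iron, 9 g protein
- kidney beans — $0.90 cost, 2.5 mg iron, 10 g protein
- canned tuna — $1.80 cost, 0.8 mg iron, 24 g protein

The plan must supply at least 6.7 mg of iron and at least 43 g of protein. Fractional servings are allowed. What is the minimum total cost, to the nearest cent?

Check every corner: each single food scaled to meet both minima, and each pair solved so both constraints bind.
milk only: max(6.7/0.1, 43/8) = 67 servings → $23.45.
lentils only: max(6.7/3.4, 43/9) = 4.778 servings → $3.11.
kidney beans only: max(6.7/2.5, 43/10) = 4.3 servings → $3.87.
canned tuna only: max(6.7/0.8, 43/24) = 8.375 servings → $15.07.
milk + lentils with both tight: 3.266 servings and 1.875 servings → $2.36.
milk + kidney beans with both tight: 2.132 servings and 2.595 servings → $3.08.
milk + canned tuna: the both-tight solution has a negative serving — not a feasible corner.
lentils + kidney beans: the both-tight solution has a negative serving — not a feasible corner.
lentils + canned tuna with both tight: 1.699 servings and 1.155 servings → $3.18.
kidney beans + canned tuna with both tight: 2.431 servings and 0.7788 servings → $3.59.
The minimum over all feasible corners is $2.36.

$2.36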